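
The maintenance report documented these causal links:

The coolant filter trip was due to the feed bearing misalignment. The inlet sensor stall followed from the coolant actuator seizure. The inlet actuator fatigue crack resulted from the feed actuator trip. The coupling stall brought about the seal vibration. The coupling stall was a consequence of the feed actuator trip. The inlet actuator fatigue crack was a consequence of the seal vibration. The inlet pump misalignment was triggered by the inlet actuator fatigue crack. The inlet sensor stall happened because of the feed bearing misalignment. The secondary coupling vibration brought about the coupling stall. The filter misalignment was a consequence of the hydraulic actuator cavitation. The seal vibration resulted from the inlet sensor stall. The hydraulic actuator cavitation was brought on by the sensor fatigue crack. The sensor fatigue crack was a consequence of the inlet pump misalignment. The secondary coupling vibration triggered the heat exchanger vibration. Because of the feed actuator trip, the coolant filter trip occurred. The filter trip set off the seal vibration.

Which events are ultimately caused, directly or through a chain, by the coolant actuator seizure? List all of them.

Direct effects: the inlet sensor stall.
2 steps out: the seal vibration.
3 steps out: the inlet actuator fatigue crack.
4 steps out: the inlet pump misalignment.
5 steps out: the sensor fatigue crack.
6 steps out: the hydraulic actuator cavitation.
7 steps out: the filter misalignment.
Not reachable from it: the secondary coupling vibration, the filter trip, the feed actuator trip, the feed bearing misalignment, the heat exchanger vibration, the coupling stall, the coolant filter trip.

the filter misalignment, the hydraulic actuator cavitation, the inlet actuator fatigue crack, the inlet pump misalignment, the inlet sensor stall, the seal vibration, the sensor fatigue crack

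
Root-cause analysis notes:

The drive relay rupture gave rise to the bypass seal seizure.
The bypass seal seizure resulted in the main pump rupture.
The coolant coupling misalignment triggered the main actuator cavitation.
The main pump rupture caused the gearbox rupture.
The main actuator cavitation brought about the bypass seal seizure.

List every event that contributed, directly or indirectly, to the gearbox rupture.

the bypass seal seizure, the coolant coupling misalignment, the drive relay rupture, the main actuator cavitation, the main pump rupture

Immediate cause of the gearbox rupture: the main pump rupture.
Further upstream: the coolant coupling misalignment, the main actuator cavitation, the bypass seal seizure, the drive relay rupture.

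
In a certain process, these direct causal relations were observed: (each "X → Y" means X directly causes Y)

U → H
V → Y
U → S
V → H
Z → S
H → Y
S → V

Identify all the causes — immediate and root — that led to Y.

H, S, U, V, Z

Immediate causes of Y: V, H.
Further upstream: U, S, Z.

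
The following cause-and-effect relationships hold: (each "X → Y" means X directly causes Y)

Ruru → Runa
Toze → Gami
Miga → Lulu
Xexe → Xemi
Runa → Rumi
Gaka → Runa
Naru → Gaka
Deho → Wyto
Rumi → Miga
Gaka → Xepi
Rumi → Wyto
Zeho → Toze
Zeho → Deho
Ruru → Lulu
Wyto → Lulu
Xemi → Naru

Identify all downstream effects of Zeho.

Deho, Gami, Lulu, Toze, Wyto

Direct effects: Toze, Deho.
2 steps out: Gami, Wyto.
3 steps out: Lulu.
Not reachable from it: Xexe, Xemi, Ruru, Naru, Gaka, Runa, Rumi, Xepi, Miga.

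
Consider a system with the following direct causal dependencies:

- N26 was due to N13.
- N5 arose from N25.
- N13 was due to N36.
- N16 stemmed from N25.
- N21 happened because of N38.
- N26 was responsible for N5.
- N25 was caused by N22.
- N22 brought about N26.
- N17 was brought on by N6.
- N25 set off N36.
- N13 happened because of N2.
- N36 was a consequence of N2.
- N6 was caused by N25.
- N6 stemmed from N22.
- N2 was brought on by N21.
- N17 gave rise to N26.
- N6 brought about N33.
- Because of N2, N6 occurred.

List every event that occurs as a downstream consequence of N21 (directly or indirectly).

Direct effects: N2.
2 steps out: N6, N36, N13.
3 steps out: N17, N33, N26.
4 steps out: N5.
Not reachable from it: N22, N25, N16, N38.

N13, N17, N2, N26, N33, N36, N5, N6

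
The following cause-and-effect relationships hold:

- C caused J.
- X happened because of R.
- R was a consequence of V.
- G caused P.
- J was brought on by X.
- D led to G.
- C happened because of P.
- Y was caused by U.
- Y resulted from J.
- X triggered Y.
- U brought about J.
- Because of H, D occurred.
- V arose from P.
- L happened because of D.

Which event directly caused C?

Upstream contributors include H, D, G, but only P feeds directly into C.

P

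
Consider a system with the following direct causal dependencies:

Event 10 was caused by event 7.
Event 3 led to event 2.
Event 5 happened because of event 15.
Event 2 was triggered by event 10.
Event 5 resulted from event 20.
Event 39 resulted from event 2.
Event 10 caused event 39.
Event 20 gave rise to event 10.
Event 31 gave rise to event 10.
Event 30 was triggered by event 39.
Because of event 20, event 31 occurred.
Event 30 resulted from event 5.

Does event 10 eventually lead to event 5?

No

Event 10 leads to event 2, event 39, event 30; event 5 is not among them.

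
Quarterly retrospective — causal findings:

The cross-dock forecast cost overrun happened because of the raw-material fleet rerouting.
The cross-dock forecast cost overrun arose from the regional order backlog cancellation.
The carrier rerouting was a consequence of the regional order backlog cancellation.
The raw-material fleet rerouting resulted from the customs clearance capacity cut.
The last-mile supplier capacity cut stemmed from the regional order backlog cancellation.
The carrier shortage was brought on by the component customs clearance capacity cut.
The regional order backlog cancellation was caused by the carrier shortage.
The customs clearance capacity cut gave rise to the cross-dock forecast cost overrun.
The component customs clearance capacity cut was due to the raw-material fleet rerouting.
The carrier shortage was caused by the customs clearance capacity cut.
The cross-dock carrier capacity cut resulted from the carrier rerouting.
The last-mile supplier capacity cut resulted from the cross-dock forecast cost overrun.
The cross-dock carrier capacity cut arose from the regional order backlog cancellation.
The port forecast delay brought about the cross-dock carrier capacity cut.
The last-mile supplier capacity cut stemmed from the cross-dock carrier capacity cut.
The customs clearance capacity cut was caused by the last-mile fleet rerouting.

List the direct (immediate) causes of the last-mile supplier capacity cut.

the cross-dock carrier capacity cut, the cross-dock forecast cost overrun, the regional order backlog cancellation

Upstream contributors include the last-mile fleet rerouting, the customs clearance capacity cut, the raw-material fleet rerouting, the component customs clearance capacity cut, the carrier shortage, the carrier rerouting, the port forecast delay, but only the cross-dock carrier capacity cut, the cross-dock forecast cost overrun, the regional order backlog cancellation feed directly into the last-mile supplier capacity cut.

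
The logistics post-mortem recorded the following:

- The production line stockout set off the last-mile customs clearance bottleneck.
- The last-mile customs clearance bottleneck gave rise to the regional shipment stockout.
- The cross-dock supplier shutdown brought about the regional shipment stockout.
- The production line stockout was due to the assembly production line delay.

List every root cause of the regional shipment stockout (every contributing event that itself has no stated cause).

the assembly production line delay, the cross-dock supplier shutdown

Tracing upstream from the regional shipment stockout: the regional shipment stockout ← the last-mile customs clearance bottleneck ← the production line stockout ← the assembly production line delay.
A separate upstream branch: the regional shipment stockout ← the cross-dock supplier shutdown.
Each of those chain origins has no stated cause.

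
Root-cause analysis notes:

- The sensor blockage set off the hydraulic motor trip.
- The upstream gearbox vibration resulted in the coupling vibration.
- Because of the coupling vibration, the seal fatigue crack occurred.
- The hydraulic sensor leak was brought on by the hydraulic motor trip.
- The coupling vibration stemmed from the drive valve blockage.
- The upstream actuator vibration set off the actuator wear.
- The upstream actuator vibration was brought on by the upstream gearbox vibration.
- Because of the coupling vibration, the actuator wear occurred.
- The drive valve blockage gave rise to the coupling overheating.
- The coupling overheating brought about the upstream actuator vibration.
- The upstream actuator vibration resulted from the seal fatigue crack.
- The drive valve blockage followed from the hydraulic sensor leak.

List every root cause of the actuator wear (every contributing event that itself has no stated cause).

the sensor blockage, the upstream gearbox vibration

Tracing upstream from the actuator wear: the actuator wear ← the coupling vibration ← the drive valve blockage ← the hydraulic sensor leak ← the hydraulic motor trip ← the sensor blockage.
A separate upstream branch: the actuator wear ← the coupling vibration ← the upstream gearbox vibration.
Each of those chain origins has no stated cause.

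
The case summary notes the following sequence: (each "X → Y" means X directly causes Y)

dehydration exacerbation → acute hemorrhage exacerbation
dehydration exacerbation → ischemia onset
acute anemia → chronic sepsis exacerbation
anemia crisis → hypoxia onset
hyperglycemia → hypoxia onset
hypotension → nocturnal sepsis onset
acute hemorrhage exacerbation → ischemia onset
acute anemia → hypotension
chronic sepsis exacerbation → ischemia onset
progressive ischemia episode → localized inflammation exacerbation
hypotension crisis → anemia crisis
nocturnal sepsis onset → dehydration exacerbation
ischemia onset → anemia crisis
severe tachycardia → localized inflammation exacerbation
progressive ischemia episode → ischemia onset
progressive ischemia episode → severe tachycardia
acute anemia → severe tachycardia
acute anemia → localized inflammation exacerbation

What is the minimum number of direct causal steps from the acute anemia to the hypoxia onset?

Shortest chain: the acute anemia → the chronic sepsis exacerbation → the ischemia onset → the anemia crisis → the hypoxia onset.

4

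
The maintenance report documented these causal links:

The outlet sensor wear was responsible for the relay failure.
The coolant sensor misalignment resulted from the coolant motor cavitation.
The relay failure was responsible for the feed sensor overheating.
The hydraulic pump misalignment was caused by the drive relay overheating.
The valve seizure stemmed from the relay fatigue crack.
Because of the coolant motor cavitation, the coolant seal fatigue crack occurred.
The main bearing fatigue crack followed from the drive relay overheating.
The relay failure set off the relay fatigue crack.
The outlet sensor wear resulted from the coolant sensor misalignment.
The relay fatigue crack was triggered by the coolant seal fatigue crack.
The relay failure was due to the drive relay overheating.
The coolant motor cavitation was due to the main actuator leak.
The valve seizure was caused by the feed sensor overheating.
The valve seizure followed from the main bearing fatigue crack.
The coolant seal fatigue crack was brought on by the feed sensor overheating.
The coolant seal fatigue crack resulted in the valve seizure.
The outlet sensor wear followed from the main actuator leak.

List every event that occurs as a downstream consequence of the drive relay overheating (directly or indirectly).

the coolant seal fatigue crack, the feed sensor overheating, the hydraulic pump misalignment, the main bearing fatigue crack, the relay failure, the relay fatigue crack, the valve seizure

Direct effects: the hydraulic pump misalignment, the relay failure, the main bearing fatigue crack.
2 steps out: the feed sensor overheating, the relay fatigue crack, the valve seizure.
3 steps out: the coolant seal fatigue crack.
Not reachable from it: the main actuator leak, the coolant motor cavitation, the coolant sensor misalignment, the outlet sensor wear.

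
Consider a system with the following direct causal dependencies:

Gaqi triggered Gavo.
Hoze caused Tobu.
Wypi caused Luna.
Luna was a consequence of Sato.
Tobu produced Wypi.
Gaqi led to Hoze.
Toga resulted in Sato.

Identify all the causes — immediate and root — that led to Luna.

Immediate causes of Luna: Wypi, Sato.
Further upstream: Gaqi, Hoze, Tobu, Toga.

Gaqi, Hoze, Sato, Tobu, Toga, Wypi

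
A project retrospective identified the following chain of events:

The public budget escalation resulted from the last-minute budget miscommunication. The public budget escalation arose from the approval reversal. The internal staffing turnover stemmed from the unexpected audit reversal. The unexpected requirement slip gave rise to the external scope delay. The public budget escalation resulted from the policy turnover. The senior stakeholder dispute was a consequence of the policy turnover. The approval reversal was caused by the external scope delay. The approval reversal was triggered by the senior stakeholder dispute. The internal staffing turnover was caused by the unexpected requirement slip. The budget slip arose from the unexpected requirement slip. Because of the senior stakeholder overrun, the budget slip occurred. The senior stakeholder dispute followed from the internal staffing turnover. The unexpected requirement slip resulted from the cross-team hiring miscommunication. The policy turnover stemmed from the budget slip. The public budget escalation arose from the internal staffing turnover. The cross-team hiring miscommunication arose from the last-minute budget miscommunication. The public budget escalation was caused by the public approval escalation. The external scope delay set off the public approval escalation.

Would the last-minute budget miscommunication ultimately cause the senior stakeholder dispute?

Yes

There is a causal chain: the last-minute budget miscommunication → the cross-team hiring miscommunication → the unexpected requirement slip → the internal staffing turnover → the senior stakeholder dispute.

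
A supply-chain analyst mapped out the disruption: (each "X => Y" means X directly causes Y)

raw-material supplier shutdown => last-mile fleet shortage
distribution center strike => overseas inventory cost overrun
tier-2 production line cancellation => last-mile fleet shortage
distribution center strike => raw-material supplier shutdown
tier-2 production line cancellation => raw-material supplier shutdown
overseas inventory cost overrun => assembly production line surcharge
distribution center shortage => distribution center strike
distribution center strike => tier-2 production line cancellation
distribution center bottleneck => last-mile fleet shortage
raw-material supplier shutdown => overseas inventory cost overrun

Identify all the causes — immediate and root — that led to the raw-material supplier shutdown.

Immediate causes of the raw-material supplier shutdown: the distribution center strike, the tier-2 production line cancellation.
Further upstream: the distribution center shortage.

the distribution center shortage, the distribution center strike, the tier-2 production line cancellation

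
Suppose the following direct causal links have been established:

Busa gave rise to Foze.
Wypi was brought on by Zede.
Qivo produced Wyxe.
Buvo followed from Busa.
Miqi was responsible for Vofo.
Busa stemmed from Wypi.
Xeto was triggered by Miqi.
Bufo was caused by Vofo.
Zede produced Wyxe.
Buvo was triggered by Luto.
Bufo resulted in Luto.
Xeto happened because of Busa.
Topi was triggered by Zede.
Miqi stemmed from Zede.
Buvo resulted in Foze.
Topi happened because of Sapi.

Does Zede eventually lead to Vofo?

There is a causal chain: Zede → Miqi → Vofo.

Yes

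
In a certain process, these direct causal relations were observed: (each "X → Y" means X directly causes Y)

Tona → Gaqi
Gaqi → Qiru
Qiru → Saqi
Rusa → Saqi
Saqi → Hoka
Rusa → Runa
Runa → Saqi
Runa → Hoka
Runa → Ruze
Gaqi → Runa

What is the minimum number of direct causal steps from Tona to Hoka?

3

Shortest chain: Tona → Gaqi → Runa → Hoka.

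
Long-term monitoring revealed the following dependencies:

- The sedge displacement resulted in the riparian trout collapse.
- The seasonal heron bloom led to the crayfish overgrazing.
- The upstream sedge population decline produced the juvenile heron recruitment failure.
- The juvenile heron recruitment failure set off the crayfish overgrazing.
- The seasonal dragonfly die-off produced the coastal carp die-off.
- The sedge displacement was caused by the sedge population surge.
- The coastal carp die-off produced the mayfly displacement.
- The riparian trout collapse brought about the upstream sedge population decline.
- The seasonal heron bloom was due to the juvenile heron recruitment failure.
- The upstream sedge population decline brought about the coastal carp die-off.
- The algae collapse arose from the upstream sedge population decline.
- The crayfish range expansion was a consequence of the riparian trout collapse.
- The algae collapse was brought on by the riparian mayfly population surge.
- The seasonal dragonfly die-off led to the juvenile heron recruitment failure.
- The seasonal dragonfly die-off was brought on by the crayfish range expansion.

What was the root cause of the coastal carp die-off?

Tracing upstream from the coastal carp die-off: the coastal carp die-off ← the upstream sedge population decline ← the riparian trout collapse ← the sedge displacement ← the sedge population surge.
The sedge population surge has no stated cause, so it is the root.

the sedge population surge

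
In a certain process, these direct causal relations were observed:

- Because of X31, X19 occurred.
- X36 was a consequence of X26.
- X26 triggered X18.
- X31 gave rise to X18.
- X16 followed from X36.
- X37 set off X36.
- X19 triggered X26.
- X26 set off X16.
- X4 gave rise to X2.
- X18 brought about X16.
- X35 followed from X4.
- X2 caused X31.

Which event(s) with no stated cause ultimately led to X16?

Tracing upstream from X16: X16 ← X18 ← X31 ← X2 ← X4.
A separate upstream branch: X16 ← X36 ← X37.
Each of those chain origins has no stated cause.

X37, X4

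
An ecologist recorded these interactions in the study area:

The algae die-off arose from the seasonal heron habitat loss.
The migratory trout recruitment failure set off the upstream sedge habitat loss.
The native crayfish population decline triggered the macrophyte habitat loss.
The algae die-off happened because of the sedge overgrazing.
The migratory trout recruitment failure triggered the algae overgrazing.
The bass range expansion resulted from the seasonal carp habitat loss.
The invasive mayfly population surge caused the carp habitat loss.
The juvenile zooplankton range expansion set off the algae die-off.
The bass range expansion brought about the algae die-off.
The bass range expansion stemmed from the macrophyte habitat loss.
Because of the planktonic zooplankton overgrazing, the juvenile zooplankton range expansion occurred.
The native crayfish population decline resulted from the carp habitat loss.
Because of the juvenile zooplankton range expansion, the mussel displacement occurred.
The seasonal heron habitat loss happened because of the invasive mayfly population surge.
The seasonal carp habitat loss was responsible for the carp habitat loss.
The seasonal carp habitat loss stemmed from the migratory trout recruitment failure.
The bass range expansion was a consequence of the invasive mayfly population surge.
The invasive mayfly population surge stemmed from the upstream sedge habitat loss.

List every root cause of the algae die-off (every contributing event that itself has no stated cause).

the migratory trout recruitment failure, the planktonic zooplankton overgrazing, the sedge overgrazing

Tracing upstream from the algae die-off: the algae die-off ← the juvenile zooplankton range expansion ← the planktonic zooplankton overgrazing.
A separate upstream branch: the algae die-off ← the bass range expansion ← the seasonal carp habitat loss ← the migratory trout recruitment failure.
A separate upstream branch: the algae die-off ← the sedge overgrazing.
Each of those chain origins has no stated cause.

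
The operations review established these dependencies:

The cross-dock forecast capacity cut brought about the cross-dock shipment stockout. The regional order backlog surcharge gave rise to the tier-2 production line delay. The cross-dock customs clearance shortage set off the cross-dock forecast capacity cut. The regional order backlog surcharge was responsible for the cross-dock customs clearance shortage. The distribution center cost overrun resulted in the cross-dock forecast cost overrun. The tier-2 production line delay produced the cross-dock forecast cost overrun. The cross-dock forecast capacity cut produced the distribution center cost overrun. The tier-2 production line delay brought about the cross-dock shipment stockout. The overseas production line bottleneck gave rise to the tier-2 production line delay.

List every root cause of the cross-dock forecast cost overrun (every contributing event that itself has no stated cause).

the overseas production line bottleneck, the regional order backlog surcharge

Tracing upstream from the cross-dock forecast cost overrun: the cross-dock forecast cost overrun ← the tier-2 production line delay ← the overseas production line bottleneck.
A separate upstream branch: the cross-dock forecast cost overrun ← the tier-2 production line delay ← the regional order backlog surcharge.
Each of those chain origins has no stated cause.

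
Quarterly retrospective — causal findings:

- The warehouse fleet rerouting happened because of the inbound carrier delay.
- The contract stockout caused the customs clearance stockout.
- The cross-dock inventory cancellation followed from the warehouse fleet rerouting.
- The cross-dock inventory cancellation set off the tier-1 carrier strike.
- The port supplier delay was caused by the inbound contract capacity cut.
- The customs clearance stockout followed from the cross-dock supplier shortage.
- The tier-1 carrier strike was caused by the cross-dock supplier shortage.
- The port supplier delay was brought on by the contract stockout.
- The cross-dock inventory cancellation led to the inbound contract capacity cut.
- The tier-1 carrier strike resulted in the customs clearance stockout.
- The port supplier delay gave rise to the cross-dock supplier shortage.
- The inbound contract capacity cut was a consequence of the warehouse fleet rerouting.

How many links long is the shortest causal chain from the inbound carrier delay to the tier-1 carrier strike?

3

Shortest chain: the inbound carrier delay → the warehouse fleet rerouting → the cross-dock inventory cancellation → the tier-1 carrier strike.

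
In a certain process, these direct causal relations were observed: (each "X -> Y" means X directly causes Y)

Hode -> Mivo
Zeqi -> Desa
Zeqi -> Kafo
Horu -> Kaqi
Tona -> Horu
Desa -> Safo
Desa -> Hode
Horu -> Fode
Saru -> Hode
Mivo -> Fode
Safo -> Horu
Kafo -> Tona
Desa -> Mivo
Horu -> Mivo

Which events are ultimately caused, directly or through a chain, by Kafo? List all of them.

Fode, Horu, Kaqi, Mivo, Tona

Direct effects: Tona.
2 steps out: Horu.
3 steps out: Mivo, Kaqi, Fode.
Not reachable from it: Saru, Zeqi, Desa, Hode, Safo.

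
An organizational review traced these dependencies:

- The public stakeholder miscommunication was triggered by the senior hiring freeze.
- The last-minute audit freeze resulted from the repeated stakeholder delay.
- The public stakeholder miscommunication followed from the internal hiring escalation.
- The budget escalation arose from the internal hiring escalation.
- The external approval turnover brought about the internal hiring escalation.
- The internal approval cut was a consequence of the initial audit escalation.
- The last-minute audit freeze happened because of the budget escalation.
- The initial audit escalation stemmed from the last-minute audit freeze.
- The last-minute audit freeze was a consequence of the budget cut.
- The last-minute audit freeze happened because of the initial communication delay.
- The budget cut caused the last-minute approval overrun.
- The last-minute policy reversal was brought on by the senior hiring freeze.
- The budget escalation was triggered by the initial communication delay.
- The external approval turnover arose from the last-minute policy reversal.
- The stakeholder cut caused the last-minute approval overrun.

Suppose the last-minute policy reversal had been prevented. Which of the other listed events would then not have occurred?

the external approval turnover, the internal hiring escalation

Downstream of the last-minute policy reversal: the external approval turnover, the internal hiring escalation, the public stakeholder miscommunication, the budget escalation, the last-minute audit freeze, the initial audit escalation, the internal approval cut.
Of those, still caused via another path: the public stakeholder miscommunication, the budget escalation, the last-minute audit freeze, the initial audit escalation, the internal approval cut.
The remainder have no surviving cause.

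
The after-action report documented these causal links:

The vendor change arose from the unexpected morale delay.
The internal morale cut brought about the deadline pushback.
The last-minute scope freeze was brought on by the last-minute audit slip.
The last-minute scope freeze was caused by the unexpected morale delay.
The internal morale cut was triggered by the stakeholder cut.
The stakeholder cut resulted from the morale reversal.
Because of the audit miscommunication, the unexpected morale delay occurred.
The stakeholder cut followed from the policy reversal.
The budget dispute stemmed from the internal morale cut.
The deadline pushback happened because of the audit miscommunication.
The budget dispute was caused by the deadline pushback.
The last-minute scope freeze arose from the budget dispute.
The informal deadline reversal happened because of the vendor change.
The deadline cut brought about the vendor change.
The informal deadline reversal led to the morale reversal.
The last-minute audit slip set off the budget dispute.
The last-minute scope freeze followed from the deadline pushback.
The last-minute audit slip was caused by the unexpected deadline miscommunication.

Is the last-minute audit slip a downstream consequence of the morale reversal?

The morale reversal leads to the stakeholder cut, the internal morale cut, the deadline pushback, the budget dispute, the last-minute scope freeze; the last-minute audit slip is not among them.

No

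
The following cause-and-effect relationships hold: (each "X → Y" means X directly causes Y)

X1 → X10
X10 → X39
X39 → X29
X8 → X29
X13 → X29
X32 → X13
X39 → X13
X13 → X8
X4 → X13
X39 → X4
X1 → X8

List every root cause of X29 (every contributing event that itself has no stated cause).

Tracing upstream from X29: X29 ← X8 ← X1.
A separate upstream branch: X29 ← X13 ← X32.
Each of those chain origins has no stated cause.

X1, X32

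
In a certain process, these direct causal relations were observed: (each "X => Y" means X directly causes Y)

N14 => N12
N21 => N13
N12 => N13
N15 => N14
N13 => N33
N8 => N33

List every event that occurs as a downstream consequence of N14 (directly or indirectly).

Direct effects: N12.
2 steps out: N13.
3 steps out: N33.
Not reachable from it: N15, N8, N21.

N12, N13, N33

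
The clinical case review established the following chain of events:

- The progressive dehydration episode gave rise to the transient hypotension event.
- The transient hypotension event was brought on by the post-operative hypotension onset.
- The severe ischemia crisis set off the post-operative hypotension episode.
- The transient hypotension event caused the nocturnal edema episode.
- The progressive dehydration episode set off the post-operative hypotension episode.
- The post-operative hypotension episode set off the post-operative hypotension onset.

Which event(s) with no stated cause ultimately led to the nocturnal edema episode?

the progressive dehydration episode, the severe ischemia crisis

Tracing upstream from the nocturnal edema episode: the nocturnal edema episode ← the transient hypotension event ← the progressive dehydration episode.
A separate upstream branch: the nocturnal edema episode ← the transient hypotension event ← the post-operative hypotension onset ← the post-operative hypotension episode ← the severe ischemia crisis.
Each of those chain origins has no stated cause.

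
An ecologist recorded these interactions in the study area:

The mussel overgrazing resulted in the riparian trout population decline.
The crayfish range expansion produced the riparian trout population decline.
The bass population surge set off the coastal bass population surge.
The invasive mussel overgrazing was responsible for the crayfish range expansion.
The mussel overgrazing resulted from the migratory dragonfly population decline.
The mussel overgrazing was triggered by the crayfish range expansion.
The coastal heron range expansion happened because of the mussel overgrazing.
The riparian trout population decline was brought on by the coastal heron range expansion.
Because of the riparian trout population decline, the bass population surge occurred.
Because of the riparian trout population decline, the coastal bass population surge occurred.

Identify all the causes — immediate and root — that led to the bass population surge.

the coastal heron range expansion, the crayfish range expansion, the invasive mussel overgrazing, the migratory dragonfly population decline, the mussel overgrazing, the riparian trout population decline

Immediate cause of the bass population surge: the riparian trout population decline.
Further upstream: the invasive mussel overgrazing, the crayfish range expansion, the mussel overgrazing, the coastal heron range expansion, the migratory dragonfly population decline.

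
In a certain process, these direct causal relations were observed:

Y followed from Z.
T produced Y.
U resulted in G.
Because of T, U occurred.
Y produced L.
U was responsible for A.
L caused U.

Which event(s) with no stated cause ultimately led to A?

T, Z

Tracing upstream from A: A ← U ← L ← Y ← Z.
A separate upstream branch: A ← U ← T.
Each of those chain origins has no stated cause.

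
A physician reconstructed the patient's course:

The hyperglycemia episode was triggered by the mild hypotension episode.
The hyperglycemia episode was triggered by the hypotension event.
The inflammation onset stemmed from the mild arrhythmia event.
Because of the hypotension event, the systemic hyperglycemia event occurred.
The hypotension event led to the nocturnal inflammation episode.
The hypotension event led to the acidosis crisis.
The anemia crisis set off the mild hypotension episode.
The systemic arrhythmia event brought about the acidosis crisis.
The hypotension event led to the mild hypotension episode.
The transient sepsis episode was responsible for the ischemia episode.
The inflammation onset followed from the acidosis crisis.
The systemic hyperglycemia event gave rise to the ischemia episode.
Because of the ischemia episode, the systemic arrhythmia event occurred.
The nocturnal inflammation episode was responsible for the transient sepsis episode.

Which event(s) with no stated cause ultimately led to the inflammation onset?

the hypotension event, the mild arrhythmia event

Tracing upstream from the inflammation onset: the inflammation onset ← the acidosis crisis ← the hypotension event.
A separate upstream branch: the inflammation onset ← the mild arrhythmia event.
Each of those chain origins has no stated cause.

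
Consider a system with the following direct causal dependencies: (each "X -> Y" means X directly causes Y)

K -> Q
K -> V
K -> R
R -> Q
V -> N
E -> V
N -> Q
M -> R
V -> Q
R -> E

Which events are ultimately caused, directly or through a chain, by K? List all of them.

Direct effects: R, V, Q.
2 steps out: E, N.
Not reachable from it: M.

E, N, Q, R, V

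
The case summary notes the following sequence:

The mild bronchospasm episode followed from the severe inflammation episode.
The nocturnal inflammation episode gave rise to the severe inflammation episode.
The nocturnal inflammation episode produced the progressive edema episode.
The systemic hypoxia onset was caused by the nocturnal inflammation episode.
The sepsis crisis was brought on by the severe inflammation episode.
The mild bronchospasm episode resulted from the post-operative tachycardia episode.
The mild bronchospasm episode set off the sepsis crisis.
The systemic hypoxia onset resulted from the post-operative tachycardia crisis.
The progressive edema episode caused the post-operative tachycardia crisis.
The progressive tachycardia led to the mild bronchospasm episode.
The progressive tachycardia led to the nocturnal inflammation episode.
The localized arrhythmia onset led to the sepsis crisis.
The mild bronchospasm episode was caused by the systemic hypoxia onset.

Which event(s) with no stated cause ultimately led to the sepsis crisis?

Tracing upstream from the sepsis crisis: the sepsis crisis ← the mild bronchospasm episode ← the progressive tachycardia.
A separate upstream branch: the sepsis crisis ← the mild bronchospasm episode ← the post-operative tachycardia episode.
A separate upstream branch: the sepsis crisis ← the localized arrhythmia onset.
Each of those chain origins has no stated cause.

the localized arrhythmia onset, the post-operative tachycardia episode, the progressive tachycardia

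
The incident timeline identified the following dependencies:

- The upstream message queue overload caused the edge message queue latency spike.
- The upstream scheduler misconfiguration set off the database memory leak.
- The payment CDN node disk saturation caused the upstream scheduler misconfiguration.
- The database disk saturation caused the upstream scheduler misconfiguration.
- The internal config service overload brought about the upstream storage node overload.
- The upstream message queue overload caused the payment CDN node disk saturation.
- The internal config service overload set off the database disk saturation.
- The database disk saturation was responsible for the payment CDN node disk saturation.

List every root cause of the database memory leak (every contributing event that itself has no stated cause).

Tracing upstream from the database memory leak: the database memory leak ← the upstream scheduler misconfiguration ← the database disk saturation ← the internal config service overload.
A separate upstream branch: the database memory leak ← the upstream scheduler misconfiguration ← the payment CDN node disk saturation ← the upstream message queue overload.
Each of those chain origins has no stated cause.

the internal config service overload, the upstream message queue overload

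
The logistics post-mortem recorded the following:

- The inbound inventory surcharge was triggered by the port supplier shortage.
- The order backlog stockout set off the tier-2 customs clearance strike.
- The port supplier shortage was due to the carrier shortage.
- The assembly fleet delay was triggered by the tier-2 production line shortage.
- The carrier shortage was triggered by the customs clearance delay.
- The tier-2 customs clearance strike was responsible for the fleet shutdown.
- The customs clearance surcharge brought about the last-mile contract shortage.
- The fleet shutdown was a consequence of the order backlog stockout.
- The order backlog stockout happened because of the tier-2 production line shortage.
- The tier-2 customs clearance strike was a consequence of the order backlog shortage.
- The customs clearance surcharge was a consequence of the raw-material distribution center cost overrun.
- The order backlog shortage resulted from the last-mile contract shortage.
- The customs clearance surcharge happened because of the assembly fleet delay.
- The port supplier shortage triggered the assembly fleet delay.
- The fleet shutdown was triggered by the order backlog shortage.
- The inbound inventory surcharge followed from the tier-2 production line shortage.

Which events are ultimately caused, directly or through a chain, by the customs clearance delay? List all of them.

the assembly fleet delay, the carrier shortage, the customs clearance surcharge, the fleet shutdown, the inbound inventory surcharge, the last-mile contract shortage, the order backlog shortage, the port supplier shortage, the tier-2 customs clearance strike

Direct effects: the carrier shortage.
2 steps out: the port supplier shortage.
3 steps out: the inbound inventory surcharge, the assembly fleet delay.
4 steps out: the customs clearance surcharge.
5 steps out: the last-mile contract shortage.
6 steps out: the order backlog shortage.
7 steps out: the tier-2 customs clearance strike, the fleet shutdown.
Not reachable from it: the raw-material distribution center cost overrun, the tier-2 production line shortage, the order backlog stockout.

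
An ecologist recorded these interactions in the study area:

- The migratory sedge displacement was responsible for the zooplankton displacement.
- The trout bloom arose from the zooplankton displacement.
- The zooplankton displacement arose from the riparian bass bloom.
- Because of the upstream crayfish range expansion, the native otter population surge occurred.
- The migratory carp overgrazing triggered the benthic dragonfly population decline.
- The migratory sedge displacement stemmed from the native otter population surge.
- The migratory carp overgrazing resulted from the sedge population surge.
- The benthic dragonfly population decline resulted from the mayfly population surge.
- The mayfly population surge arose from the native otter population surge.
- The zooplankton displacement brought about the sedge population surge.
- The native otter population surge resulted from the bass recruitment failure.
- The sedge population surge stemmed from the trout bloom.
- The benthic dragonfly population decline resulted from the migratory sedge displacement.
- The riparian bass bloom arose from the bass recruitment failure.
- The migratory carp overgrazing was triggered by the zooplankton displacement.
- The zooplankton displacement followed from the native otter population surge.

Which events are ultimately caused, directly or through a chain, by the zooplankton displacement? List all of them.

Direct effects: the trout bloom, the sedge population surge, the migratory carp overgrazing.
2 steps out: the benthic dragonfly population decline.
Not reachable from it: the bass recruitment failure, the riparian bass bloom, the native otter population surge, the mayfly population surge, the migratory sedge displacement, the upstream crayfish range expansion.

the benthic dragonfly population decline, the migratory carp overgrazing, the sedge population surge, the trout bloom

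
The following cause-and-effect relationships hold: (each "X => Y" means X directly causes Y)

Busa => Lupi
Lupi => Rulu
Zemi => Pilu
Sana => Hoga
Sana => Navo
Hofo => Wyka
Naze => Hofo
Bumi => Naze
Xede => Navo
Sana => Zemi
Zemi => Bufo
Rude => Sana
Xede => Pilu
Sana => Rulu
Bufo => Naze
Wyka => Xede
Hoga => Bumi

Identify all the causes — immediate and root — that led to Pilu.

Bufo, Bumi, Hofo, Hoga, Naze, Rude, Sana, Wyka, Xede, Zemi

Immediate causes of Pilu: Zemi, Xede.
Further upstream: Rude, Sana, Hoga, Bumi, Bufo, Naze, Hofo, Wyka.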